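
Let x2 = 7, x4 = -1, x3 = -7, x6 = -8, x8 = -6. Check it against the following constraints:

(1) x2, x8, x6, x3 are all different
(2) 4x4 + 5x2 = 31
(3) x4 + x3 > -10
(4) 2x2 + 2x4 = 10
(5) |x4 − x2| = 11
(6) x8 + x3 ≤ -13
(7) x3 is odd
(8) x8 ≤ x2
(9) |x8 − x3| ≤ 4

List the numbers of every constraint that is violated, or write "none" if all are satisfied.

(1) values 7, -6, -8, -7 are pairwise distinct — satisfied.
(2) 4x4 + 5x2 = 4(-1) + 5(7) = 31 — satisfied.
(3) x4 + x3 = -1 + (-7) = -8; -8 > -10 — satisfied.
(4) 2x2 + 2x4 = 2(7) + 2(-1) = 12, not 10 — violated.
(5) |-1 − 7| = 8, not 11 — violated.
(6) x8 + x3 = -6 + (-7) = -13; -13 ≤ -13 — satisfied.
(7) x3 = -7 is odd — satisfied.
(8) x8 = -6, x2 = 7; -6 ≤ 7 — satisfied.
(9) |-6 − (-7)| = 1; 1 ≤ 4 — satisfied.

The assignment fails constraints 4 and 5.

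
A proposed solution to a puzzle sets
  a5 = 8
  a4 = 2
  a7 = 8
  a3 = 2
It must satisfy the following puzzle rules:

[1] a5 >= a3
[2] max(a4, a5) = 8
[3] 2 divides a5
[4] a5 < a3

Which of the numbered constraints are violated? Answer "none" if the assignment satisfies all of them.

[1] a5 = 8, a3 = 2; 8 ≥ 2 — satisfied.
[2] max(2, 8) = 8 — satisfied.
[3] 8 / 2 = 4, so 2 divides 8 — satisfied.
[4] a5 = 8, a3 = 2; 8 ≥ 2 (want <) — violated.

No — constraint 4 is not satisfied.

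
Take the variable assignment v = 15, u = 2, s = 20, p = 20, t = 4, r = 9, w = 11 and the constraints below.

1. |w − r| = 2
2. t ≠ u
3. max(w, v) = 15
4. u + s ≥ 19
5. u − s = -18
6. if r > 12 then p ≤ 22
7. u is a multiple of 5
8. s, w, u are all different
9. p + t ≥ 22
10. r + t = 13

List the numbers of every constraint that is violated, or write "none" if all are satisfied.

No — constraint 7 is not satisfied.

1. |11 − 9| = 2  yes
2. t = 4, u = 2; distinct  yes
3. max(11, 15) = 15  yes
4. u + s = 2 + 20 = 22; 22 ≥ 19  yes
5. u − s = 2 − 20 = -18  yes
6. r = 9, not > 12; antecedent false, conditional vacuously true  yes
7. 2 = 5×0 + 2, so 5 does not divide 2  no
8. values 20, 11, 2 are pairwise distinct  yes
9. p + t = 20 + 4 = 24; 24 ≥ 22  yes
10. r + t = 9 + 4 = 13  yes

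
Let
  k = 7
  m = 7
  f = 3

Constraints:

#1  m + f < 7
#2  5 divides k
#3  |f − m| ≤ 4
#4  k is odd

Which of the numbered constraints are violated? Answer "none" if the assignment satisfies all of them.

No — constraints 1, 2 are not satisfied.

#1 m + f = 7 + 3 = 10; 10 ≥ 7, bound 7 not met  ✘
#2 7 = 5×1 + 2, so 5 does not divide 7  ✘
#3 |3 − 7| = 4; 4 ≤ 4  ✔
#4 k = 7 is odd  ✔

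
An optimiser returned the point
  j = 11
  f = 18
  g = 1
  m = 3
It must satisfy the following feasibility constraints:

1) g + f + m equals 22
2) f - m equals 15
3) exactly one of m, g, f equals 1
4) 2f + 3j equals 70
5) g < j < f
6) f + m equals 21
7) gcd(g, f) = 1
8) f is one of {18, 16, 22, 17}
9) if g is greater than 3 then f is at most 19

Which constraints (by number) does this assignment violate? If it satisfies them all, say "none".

The assignment fails constraint 4.

1) g + f + m = 1 + 18 + 3 = 22  holds
2) f - m = 18 - 3 = 15  holds
3) m=3, g=1, f=18; 1 of them equals 1  holds
4) 2f + 3j = 2(18) + 3(11) = 69, not 70  fails
5) values 1 < 11 < 18  holds
6) f + m = 18 + 3 = 21  holds
7) gcd(1, 18) = 1  holds
8) f = 18 is in {18, 16, 22, 17}  holds
9) g = 1, not > 3; antecedent false, conditional vacuously true  holds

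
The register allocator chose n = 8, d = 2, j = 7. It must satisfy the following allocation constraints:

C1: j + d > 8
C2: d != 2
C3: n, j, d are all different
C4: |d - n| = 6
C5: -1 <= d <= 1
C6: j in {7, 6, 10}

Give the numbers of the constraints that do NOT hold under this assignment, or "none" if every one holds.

C1: j + d = 7 + 2 = 9; 9 > 8 — satisfied.
C2: d = 2, but 2 is required to differ — violated.
C3: values 8, 7, 2 are pairwise distinct — satisfied.
C4: |2 - 8| = 6 — satisfied.
C5: d = 2 is outside [-1, 1] — violated.
C6: j = 7 is in {7, 6, 10} — satisfied.

Constraints 2 and 5 do not hold.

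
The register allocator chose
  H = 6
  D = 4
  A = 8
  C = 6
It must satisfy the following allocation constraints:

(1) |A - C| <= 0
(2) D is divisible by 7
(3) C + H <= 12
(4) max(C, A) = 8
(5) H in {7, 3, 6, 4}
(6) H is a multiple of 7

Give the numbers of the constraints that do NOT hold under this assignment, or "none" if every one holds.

(1) |8 - 6| = 2; 2 > 0, exceeds bound 0 — violated.
(2) 4 = 7*0 + 4, so 7 does not divide 4 — violated.
(3) C + H = 6 + 6 = 12; 12 ≤ 12 — OK.
(4) max(6, 8) = 8 — OK.
(5) H = 6 is in {7, 3, 6, 4} — OK.
(6) 6 = 7*0 + 6, so 7 does not divide 6 — violated.

Constraints 1, 2, 6 do not hold.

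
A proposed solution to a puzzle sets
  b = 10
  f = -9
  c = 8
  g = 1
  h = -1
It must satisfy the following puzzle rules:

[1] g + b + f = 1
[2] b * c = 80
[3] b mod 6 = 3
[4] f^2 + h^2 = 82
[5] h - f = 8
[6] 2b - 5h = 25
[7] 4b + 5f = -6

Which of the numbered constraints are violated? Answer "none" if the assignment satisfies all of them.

Violated: 1, 3, and 7.

[1] g + b + f = 1 + 10 + (-9) = 2, not 1  ✘
[2] b * c = 10 * 8 = 80  ✔
[3] 10 mod 6 = 4, not 3  ✘
[4] f^2 + h^2 = (-9)^2 + (-1)^2 = 81 + 1 = 82  ✔
[5] h - f = -1 - (-9) = 8  ✔
[6] 2b - 5h = 2(10) - 5(-1) = 25  ✔
[7] 4b + 5f = 4(10) + 5(-9) = -5, not -6  ✘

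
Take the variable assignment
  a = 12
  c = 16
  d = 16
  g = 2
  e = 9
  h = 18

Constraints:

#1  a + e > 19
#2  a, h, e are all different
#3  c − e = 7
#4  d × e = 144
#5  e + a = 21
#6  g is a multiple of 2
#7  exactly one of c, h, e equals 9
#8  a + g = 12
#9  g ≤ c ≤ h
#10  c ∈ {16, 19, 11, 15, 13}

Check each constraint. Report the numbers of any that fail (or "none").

No — constraint 8 is not satisfied.

#1 a + e = 12 + 9 = 21; 21 > 19 — satisfied.
#2 values 12, 18, 9 are pairwise distinct — satisfied.
#3 c − e = 16 − 9 = 7 — satisfied.
#4 d × e = 16 × 9 = 144 — satisfied.
#5 e + a = 9 + 12 = 21 — satisfied.
#6 2 / 2 = 1, so 2 divides 2 — satisfied.
#7 c=16, h=18, e=9; 1 of them equals 9 — satisfied.
#8 a + g = 12 + 2 = 14, not 12 — violated.
#9 values 2 ≤ 16 ≤ 18 — satisfied.
#10 c = 16 is in {16, 19, 11, 15, 13} — satisfied.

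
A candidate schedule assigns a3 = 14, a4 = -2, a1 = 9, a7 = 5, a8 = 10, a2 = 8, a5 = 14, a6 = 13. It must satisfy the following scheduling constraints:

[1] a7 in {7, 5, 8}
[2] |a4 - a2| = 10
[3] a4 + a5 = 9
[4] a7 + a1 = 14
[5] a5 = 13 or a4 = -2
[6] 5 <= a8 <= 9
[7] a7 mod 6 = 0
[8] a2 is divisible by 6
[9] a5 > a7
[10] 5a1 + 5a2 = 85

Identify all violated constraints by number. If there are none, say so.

[1] a7 = 5 is in {7, 5, 8} — holds.
[2] |-2 - 8| = 10 — holds.
[3] a4 + a5 = -2 + 14 = 12, not 9 — does not hold.
[4] a7 + a1 = 5 + 9 = 14 — holds.
[5] a5 = 14 ≠ 13, but a4 = -2 = -2 (second disjunct) — holds.
[6] a8 = 10 is outside [5, 9] — does not hold.
[7] 5 mod 6 = 5, not 0 — does not hold.
[8] 8 = 6*1 + 2, so 6 does not divide 8 — does not hold.
[9] a5 = 14, a7 = 5; 14 > 5 — holds.
[10] 5a1 + 5a2 = 5(9) + 5(8) = 85 — holds.

The assignment fails constraints 3, 6, 7, and 8.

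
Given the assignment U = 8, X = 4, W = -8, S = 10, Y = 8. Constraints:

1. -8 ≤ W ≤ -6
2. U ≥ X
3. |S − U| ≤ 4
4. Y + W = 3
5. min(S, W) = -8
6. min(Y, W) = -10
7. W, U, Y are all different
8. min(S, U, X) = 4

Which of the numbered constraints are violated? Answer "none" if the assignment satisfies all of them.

1. W = -8 lies in [-8, -6] — holds.
2. U = 8, X = 4; 8 ≥ 4 — holds.
3. |10 − 8| = 2; 2 ≤ 4 — holds.
4. Y + W = 8 + (-8) = 0, not 3 — fails.
5. min(10, -8) = -8 — holds.
6. min(8, -8) = -8, not -10 — fails.
7. U = Y = 8, not all different — fails.
8. min(10, 8, 4) = 4 — holds.

Constraints 4, 6, and 7 are violated.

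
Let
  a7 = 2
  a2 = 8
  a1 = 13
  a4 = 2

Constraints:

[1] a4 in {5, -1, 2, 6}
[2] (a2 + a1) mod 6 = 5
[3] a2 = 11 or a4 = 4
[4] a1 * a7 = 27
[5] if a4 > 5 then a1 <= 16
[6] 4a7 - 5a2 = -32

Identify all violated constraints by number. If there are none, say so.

[1] a4 = 2 is in {5, -1, 2, 6} — OK.
[2] a2 + a1 = 21; 21 mod 6 = 3, not 5 — violated.
[3] a2 = 8 ≠ 11 and a4 = 2 ≠ 4; both disjuncts false — violated.
[4] a1 * a7 = 13 * 2 = 26, not 27 — violated.
[5] a4 = 2, not > 5; antecedent false, conditional vacuously true — OK.
[6] 4a7 - 5a2 = 4(2) - 5(8) = -32 — OK.

Constraints 2, 3, and 4 do not hold.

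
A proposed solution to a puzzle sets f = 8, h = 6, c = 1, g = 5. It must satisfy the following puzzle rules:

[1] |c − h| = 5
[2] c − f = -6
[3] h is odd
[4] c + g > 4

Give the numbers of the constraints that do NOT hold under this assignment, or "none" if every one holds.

Constraints 2, 3 do not hold.

[1] |1 − 6| = 5  ✓
[2] c − f = 1 − 8 = -7, not -6  ✗
[3] h = 6 is even  ✗
[4] c + g = 1 + 5 = 6; 6 > 4  ✓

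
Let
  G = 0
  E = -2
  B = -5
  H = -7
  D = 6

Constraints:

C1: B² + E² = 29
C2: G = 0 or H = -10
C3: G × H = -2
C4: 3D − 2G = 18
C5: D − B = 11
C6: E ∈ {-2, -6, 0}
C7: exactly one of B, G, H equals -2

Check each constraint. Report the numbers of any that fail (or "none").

C1: B² + E² = (-5)² + (-2)² = 25 + 4 = 29 — satisfied.
C2: G = 0 = 0 (first disjunct) — satisfied.
C3: G × H = 0 × (-7) = 0, not -2 — violated.
C4: 3D − 2G = 3(6) − 2(0) = 18 — satisfied.
C5: D − B = 6 − (-5) = 11 — satisfied.
C6: E = -2 is in {-2, -6, 0} — satisfied.
C7: B=-5, G=0, H=-7; 0 of them equal -2, not exactly one — violated.

Constraints 3 and 7 do not hold.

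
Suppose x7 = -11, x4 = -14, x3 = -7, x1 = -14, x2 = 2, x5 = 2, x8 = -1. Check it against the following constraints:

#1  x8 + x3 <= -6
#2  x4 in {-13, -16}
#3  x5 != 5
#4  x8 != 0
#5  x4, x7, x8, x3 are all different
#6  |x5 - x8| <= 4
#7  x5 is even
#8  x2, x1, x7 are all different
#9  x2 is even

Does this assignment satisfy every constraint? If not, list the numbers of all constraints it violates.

#1 x8 + x3 = -1 + (-7) = -8; -8 ≤ -6 — holds.
#2 x4 = -14 is not in {-13, -16} — does not hold.
#3 x5 = 2, and 2 ≠ 5 — holds.
#4 x8 = -1, and -1 ≠ 0 — holds.
#5 values -14, -11, -1, -7 are pairwise distinct — holds.
#6 |2 - (-1)| = 3; 3 ≤ 4 — holds.
#7 x5 = 2 is even — holds.
#8 values 2, -14, -11 are pairwise distinct — holds.
#9 x2 = 2 is even — holds.

Constraint 2 is violated.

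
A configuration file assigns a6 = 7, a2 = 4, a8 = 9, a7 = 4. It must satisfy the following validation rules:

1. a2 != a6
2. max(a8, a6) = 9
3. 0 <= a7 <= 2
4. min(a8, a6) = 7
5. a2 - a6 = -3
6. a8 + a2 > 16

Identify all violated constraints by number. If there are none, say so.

No — constraints 3, 6 are not satisfied.

1. a2 = 4, a6 = 7; distinct  true
2. max(9, 7) = 9  true
3. a7 = 4 is outside [0, 2]  false
4. min(9, 7) = 7  true
5. a2 - a6 = 4 - 7 = -3  true
6. a8 + a2 = 9 + 4 = 13; 13 ≤ 16, bound 16 not met  false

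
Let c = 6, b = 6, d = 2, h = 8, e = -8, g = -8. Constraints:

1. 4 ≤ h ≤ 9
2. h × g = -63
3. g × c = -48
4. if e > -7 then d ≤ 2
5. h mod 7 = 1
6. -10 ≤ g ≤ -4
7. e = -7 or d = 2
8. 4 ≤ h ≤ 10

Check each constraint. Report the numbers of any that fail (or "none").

No — constraint 2 is not satisfied.

1. h = 8 lies in [4, 9] — satisfied.
2. h × g = 8 × (-8) = -64, not -63 — violated.
3. g × c = -8 × 6 = -48 — satisfied.
4. e = -8, not > -7; antecedent false, conditional vacuously true — satisfied.
5. 8 mod 7 = 1 — satisfied.
6. g = -8 lies in [-10, -4] — satisfied.
7. e = -8 ≠ -7, but d = 2 = 2 (second disjunct) — satisfied.
8. h = 8 lies in [4, 10] — satisfied.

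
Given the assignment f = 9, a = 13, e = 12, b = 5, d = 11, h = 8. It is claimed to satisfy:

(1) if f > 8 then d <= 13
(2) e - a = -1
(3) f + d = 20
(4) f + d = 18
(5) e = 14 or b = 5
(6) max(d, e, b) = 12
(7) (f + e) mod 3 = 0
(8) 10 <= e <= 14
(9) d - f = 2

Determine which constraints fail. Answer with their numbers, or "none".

The assignment fails constraint 4.

(1) f = 9 > 8, so we need d ≤ 13; d = 11 ≤ 13 — holds.
(2) e - a = 12 - 13 = -1 — holds.
(3) f + d = 9 + 11 = 20 — holds.
(4) f + d = 9 + 11 = 20, not 18 — fails.
(5) e = 12 ≠ 14, but b = 5 = 5 (second disjunct) — holds.
(6) max(11, 12, 5) = 12 — holds.
(7) f + e = 21; 21 mod 3 = 0 — holds.
(8) e = 12 lies in [10, 14] — holds.
(9) d - f = 11 - 9 = 2 — holds.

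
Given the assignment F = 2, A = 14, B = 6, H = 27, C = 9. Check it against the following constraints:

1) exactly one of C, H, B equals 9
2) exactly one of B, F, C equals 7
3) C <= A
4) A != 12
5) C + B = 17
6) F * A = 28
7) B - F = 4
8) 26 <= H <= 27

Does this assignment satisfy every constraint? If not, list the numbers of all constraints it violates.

1) C=9, H=27, B=6; 1 of them equals 9  ✓
2) B=6, F=2, C=9; 0 of them equal 7, not exactly one  ✗
3) C = 9, A = 14; 9 ≤ 14  ✓
4) A = 14, and 14 ≠ 12  ✓
5) C + B = 9 + 6 = 15, not 17  ✗
6) F * A = 2 * 14 = 28  ✓
7) B - F = 6 - 2 = 4  ✓
8) H = 27 lies in [26, 27]  ✓

Constraints 2, 5 do not hold.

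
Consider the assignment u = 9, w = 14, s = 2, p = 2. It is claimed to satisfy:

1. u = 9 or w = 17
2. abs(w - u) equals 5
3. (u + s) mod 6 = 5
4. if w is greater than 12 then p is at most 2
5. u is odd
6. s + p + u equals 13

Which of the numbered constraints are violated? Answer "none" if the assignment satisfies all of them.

All constraints are satisfied.

1. u = 9 = 9 (first disjunct) — satisfied.
2. abs(14 - 9) = 5 — satisfied.
3. u + s = 11; 11 mod 6 = 5 — satisfied.
4. w = 14 > 12, so we need p ≤ 2; p = 2 ≤ 2 — satisfied.
5. u = 9 is odd — satisfied.
6. s + p + u = 2 + 2 + 9 = 13 — satisfied.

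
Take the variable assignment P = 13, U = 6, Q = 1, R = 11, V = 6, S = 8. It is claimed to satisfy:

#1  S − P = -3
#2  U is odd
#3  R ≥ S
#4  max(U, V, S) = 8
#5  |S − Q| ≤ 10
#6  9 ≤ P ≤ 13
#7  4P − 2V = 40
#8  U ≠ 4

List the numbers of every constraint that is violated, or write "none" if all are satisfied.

#1 S − P = 8 − 13 = -5, not -3 — fails.
#2 U = 6 is even — fails.
#3 R = 11, S = 8; 11 ≥ 8 — holds.
#4 max(6, 6, 8) = 8 — holds.
#5 |8 − 1| = 7; 7 ≤ 10 — holds.
#6 P = 13 lies in [9, 13] — holds.
#7 4P − 2V = 4(13) − 2(6) = 40 — holds.
#8 U = 6, and 6 ≠ 4 — holds.

Violated: 1 and 2.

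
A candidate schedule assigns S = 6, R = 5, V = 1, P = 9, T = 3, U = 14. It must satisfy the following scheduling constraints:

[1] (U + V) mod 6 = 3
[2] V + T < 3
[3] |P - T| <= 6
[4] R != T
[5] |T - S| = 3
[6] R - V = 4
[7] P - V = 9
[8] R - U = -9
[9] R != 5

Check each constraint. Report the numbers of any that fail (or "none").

The assignment fails constraints 2, 7, and 9.

[1] U + V = 15; 15 mod 6 = 3 — holds.
[2] V + T = 1 + 3 = 4; 4 ≥ 3, bound 3 not met — does not hold.
[3] |9 - 3| = 6; 6 ≤ 6 — holds.
[4] R = 5, T = 3; distinct — holds.
[5] |3 - 6| = 3 — holds.
[6] R - V = 5 - 1 = 4 — holds.
[7] P - V = 9 - 1 = 8, not 9 — does not hold.
[8] R - U = 5 - 14 = -9 — holds.
[9] R = 5, but 5 is required to differ — does not hold.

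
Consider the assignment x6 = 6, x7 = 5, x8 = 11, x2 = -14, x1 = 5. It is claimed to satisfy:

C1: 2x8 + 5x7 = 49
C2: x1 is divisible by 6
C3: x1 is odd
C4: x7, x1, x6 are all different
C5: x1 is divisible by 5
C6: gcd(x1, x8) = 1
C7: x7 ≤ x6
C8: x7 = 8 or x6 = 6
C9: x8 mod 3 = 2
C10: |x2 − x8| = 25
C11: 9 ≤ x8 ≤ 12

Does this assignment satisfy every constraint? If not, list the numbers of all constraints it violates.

Constraints 1, 2, 4 are violated.

C1: 2x8 + 5x7 = 2(11) + 5(5) = 47, not 49 — fails.
C2: 5 = 6×0 + 5, so 6 does not divide 5 — fails.
C3: x1 = 5 is odd — holds.
C4: x7 = x1 = 5, not all different — fails.
C5: 5 / 5 = 1, so 5 divides 5 — holds.
C6: gcd(5, 11) = 1 — holds.
C7: x7 = 5, x6 = 6; 5 ≤ 6 — holds.
C8: x7 = 5 ≠ 8, but x6 = 6 = 6 (second disjunct) — holds.
C9: 11 mod 3 = 2 — holds.
C10: |-14 − 11| = 25 — holds.
C11: x8 = 11 lies in [9, 12] — holds.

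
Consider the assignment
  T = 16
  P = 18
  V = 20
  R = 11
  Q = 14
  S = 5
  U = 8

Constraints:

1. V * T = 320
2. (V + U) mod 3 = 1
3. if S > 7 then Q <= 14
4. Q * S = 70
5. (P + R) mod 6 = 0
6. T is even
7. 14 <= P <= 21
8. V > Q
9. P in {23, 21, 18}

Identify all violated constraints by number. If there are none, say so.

1. V * T = 20 * 16 = 320 — holds.
2. V + U = 28; 28 mod 3 = 1 — holds.
3. S = 5, not > 7; antecedent false, conditional vacuously true — holds.
4. Q * S = 14 * 5 = 70 — holds.
5. P + R = 29; 29 mod 6 = 5, not 0 — does not hold.
6. T = 16 is even — holds.
7. P = 18 lies in [14, 21] — holds.
8. V = 20, Q = 14; 20 > 14 — holds.
9. P = 18 is in {23, 21, 18} — holds.

No — constraint 5 is not satisfied.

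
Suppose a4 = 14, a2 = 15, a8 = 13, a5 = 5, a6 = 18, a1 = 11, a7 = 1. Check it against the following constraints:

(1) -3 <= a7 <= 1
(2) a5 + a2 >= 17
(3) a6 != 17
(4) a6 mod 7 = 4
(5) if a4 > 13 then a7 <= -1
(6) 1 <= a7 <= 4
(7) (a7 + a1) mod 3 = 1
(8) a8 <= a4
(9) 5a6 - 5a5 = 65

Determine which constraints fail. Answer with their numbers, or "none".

(1) a7 = 1 lies in [-3, 1] — satisfied.
(2) a5 + a2 = 5 + 15 = 20; 20 ≥ 17 — satisfied.
(3) a6 = 18, and 18 ≠ 17 — satisfied.
(4) 18 mod 7 = 4 — satisfied.
(5) a4 = 14 > 13, so we need a7 ≤ -1; but a7 = 1 > -1 — violated.
(6) a7 = 1 lies in [1, 4] — satisfied.
(7) a7 + a1 = 12; 12 mod 3 = 0, not 1 — violated.
(8) a8 = 13, a4 = 14; 13 ≤ 14 — satisfied.
(9) 5a6 - 5a5 = 5(18) - 5(5) = 65 — satisfied.

Violated: 5 and 7.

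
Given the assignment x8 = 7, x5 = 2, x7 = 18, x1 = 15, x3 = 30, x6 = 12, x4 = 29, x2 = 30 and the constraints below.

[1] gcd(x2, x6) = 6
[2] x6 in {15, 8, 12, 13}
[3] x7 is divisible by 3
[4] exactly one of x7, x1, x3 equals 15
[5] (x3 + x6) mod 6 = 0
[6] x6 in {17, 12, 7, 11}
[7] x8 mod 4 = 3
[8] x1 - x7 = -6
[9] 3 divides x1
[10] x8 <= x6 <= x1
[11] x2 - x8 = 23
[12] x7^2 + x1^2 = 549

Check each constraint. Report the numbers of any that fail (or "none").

[1] gcd(30, 12) = 6 — holds.
[2] x6 = 12 is in {15, 8, 12, 13} — holds.
[3] 18 / 3 = 6, so 3 divides 18 — holds.
[4] x7=18, x1=15, x3=30; 1 of them equals 15 — holds.
[5] x3 + x6 = 42; 42 mod 6 = 0 — holds.
[6] x6 = 12 is in {17, 12, 7, 11} — holds.
[7] 7 mod 4 = 3 — holds.
[8] x1 - x7 = 15 - 18 = -3, not -6 — fails.
[9] 15 / 3 = 5, so 3 divides 15 — holds.
[10] values 7 <= 12 <= 15 — holds.
[11] x2 - x8 = 30 - 7 = 23 — holds.
[12] x7^2 + x1^2 = 18^2 + 15^2 = 324 + 225 = 549 — holds.

Violated: 8.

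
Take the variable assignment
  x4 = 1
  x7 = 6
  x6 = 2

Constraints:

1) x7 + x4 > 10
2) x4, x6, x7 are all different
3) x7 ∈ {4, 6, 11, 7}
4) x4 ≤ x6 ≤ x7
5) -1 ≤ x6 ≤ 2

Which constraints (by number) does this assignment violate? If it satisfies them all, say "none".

Constraint 1 is violated.

1) x7 + x4 = 6 + 1 = 7; 7 ≤ 10, bound 10 not met — does not hold.
2) values 1, 2, 6 are pairwise distinct — holds.
3) x7 = 6 is in {4, 6, 11, 7} — holds.
4) values 1 ≤ 2 ≤ 6 — holds.
5) x6 = 2 lies in [-1, 2] — holds.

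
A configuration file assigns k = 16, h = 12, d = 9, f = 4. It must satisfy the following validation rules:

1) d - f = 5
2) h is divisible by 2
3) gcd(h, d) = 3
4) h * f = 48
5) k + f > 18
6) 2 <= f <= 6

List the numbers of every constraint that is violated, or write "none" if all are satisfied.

1) d - f = 9 - 4 = 5  yes
2) 12 / 2 = 6, so 2 divides 12  yes
3) gcd(12, 9) = 3  yes
4) h * f = 12 * 4 = 48  yes
5) k + f = 16 + 4 = 20; 20 > 18  yes
6) f = 4 lies in [2, 6]  yes

The assignment satisfies every constraint.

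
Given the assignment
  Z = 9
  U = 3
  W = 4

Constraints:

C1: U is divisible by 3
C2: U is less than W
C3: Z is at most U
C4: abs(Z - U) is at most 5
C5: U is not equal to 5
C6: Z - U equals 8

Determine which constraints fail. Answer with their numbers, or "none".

C1: 3 / 3 = 1, so 3 divides 3 — satisfied.
C2: U = 3, W = 4; 3 < 4 — satisfied.
C3: Z = 9, U = 3; 9 > 3 (want ≤) — violated.
C4: abs(9 - 3) = 6; 6 > 5, exceeds bound 5 — violated.
C5: U = 3, and 3 ≠ 5 — satisfied.
C6: Z - U = 9 - 3 = 6, not 8 — violated.

Constraints 3, 4, and 6 are violated.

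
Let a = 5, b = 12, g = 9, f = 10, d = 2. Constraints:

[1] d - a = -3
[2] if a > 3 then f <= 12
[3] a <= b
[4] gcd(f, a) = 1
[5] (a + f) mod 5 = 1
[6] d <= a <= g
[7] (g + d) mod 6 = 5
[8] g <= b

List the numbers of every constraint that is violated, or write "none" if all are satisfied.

[1] d - a = 2 - 5 = -3  holds
[2] a = 5 > 3, so we need f ≤ 12; f = 10 ≤ 12  holds
[3] a = 5, b = 12; 5 ≤ 12  holds
[4] gcd(10, 5) = 5, not 1  fails
[5] a + f = 15; 15 mod 5 = 0, not 1  fails
[6] values 2 <= 5 <= 9  holds
[7] g + d = 11; 11 mod 6 = 5  holds
[8] g = 9, b = 12; 9 ≤ 12  holds

Constraints 4 and 5 do not hold.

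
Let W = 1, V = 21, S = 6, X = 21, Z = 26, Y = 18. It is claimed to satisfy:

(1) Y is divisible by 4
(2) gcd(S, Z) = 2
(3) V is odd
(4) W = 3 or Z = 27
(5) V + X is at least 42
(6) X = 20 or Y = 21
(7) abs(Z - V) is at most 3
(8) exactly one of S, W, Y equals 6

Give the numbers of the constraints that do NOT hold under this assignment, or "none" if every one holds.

(1) 18 = 4*4 + 2, so 4 does not divide 18 — does not hold.
(2) gcd(6, 26) = 2 — holds.
(3) V = 21 is odd — holds.
(4) W = 1 ≠ 3 and Z = 26 ≠ 27; both disjuncts false — does not hold.
(5) V + X = 21 + 21 = 42; 42 ≥ 42 — holds.
(6) X = 21 ≠ 20 and Y = 18 ≠ 21; both disjuncts false — does not hold.
(7) abs(26 - 21) = 5; 5 > 3, exceeds bound 3 — does not hold.
(8) S=6, W=1, Y=18; 1 of them equals 6 — holds.

No — constraints 1, 4, 6, 7 are not satisfied.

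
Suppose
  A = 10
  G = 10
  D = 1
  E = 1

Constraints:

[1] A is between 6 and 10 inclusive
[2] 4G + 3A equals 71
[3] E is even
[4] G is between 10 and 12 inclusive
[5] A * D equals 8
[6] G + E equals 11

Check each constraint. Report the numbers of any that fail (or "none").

[1] A = 10 lies in [6, 10]  true
[2] 4G + 3A = 4(10) + 3(10) = 70, not 71  false
[3] E = 1 is odd  false
[4] G = 10 lies in [10, 12]  true
[5] A * D = 10 * 1 = 10, not 8  false
[6] G + E = 10 + 1 = 11  true

Constraints 2, 3, 5 are violated.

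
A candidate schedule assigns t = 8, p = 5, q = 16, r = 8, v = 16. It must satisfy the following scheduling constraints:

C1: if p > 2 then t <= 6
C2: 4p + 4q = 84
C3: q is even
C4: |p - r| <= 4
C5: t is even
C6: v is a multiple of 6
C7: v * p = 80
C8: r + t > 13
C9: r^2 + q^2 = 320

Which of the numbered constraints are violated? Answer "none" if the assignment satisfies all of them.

No — constraints 1, 6 are not satisfied.

C1: p = 5 > 2, so we need t ≤ 6; but t = 8 > 6 — does not hold.
C2: 4p + 4q = 4(5) + 4(16) = 84 — holds.
C3: q = 16 is even — holds.
C4: |5 - 8| = 3; 3 ≤ 4 — holds.
C5: t = 8 is even — holds.
C6: 16 = 6*2 + 4, so 6 does not divide 16 — does not hold.
C7: v * p = 16 * 5 = 80 — holds.
C8: r + t = 8 + 8 = 16; 16 > 13 — holds.
C9: r^2 + q^2 = 8^2 + 16^2 = 64 + 256 = 320 — holds.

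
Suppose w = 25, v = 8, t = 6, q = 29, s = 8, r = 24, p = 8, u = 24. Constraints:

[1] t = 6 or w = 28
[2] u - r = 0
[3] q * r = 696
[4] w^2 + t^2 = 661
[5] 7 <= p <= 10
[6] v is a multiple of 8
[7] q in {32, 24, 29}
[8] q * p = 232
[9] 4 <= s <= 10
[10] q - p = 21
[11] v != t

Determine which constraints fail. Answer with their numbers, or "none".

All constraints are satisfied.

[1] t = 6 = 6 (first disjunct)  ✓
[2] u - r = 24 - 24 = 0  ✓
[3] q * r = 29 * 24 = 696  ✓
[4] w^2 + t^2 = 25^2 + 6^2 = 625 + 36 = 661  ✓
[5] p = 8 lies in [7, 10]  ✓
[6] 8 / 8 = 1, so 8 divides 8  ✓
[7] q = 29 is in {32, 24, 29}  ✓
[8] q * p = 29 * 8 = 232  ✓
[9] s = 8 lies in [4, 10]  ✓
[10] q - p = 29 - 8 = 21  ✓
[11] v = 8, t = 6; distinct  ✓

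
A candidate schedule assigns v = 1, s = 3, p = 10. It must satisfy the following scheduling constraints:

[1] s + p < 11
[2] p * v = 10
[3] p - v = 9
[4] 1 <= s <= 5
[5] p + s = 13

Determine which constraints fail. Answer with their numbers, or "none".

[1] s + p = 3 + 10 = 13; 13 ≥ 11, bound 11 not met — violated.
[2] p * v = 10 * 1 = 10 — OK.
[3] p - v = 10 - 1 = 9 — OK.
[4] s = 3 lies in [1, 5] — OK.
[5] p + s = 10 + 3 = 13 — OK.

Violated: 1.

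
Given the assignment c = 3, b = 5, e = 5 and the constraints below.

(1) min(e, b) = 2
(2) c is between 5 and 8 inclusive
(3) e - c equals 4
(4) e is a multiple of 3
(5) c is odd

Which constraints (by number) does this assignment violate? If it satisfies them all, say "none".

Constraints 1, 2, 3, and 4 do not hold.

(1) min(5, 5) = 5, not 2 — fails.
(2) c = 3 is outside [5, 8] — fails.
(3) e - c = 5 - 3 = 2, not 4 — fails.
(4) 5 = 3*1 + 2, so 3 does not divide 5 — fails.
(5) c = 3 is odd — holds.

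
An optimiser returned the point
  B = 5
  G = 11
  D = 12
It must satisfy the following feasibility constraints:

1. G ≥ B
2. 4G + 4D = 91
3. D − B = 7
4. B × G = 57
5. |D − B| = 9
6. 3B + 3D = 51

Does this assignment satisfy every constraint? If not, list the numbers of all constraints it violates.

Constraints 2, 4, and 5 do not hold.

1. G = 11, B = 5; 11 ≥ 5  ✓
2. 4G + 4D = 4(11) + 4(12) = 92, not 91  ✗
3. D − B = 12 − 5 = 7  ✓
4. B × G = 5 × 11 = 55, not 57  ✗
5. |12 − 5| = 7, not 9  ✗
6. 3B + 3D = 3(5) + 3(12) = 51  ✓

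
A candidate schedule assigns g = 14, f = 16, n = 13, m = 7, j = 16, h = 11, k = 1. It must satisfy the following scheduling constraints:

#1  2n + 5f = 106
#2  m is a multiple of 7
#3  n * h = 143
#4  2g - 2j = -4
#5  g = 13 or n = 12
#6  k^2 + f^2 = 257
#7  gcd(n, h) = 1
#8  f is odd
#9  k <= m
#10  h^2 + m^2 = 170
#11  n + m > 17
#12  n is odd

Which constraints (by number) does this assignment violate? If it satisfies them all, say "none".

Constraints 5, 8 are violated.

#1 2n + 5f = 2(13) + 5(16) = 106  OK
#2 7 / 7 = 1, so 7 divides 7  OK
#3 n * h = 13 * 11 = 143  OK
#4 2g - 2j = 2(14) - 2(16) = -4  OK
#5 g = 14 ≠ 13 and n = 13 ≠ 12; both disjuncts false  FAIL
#6 k^2 + f^2 = 1^2 + 16^2 = 1 + 256 = 257  OK
#7 gcd(13, 11) = 1  OK
#8 f = 16 is even  FAIL
#9 k = 1, m = 7; 1 ≤ 7  OK
#10 h^2 + m^2 = 11^2 + 7^2 = 121 + 49 = 170  OK
#11 n + m = 13 + 7 = 20; 20 > 17  OK
#12 n = 13 is odd  OK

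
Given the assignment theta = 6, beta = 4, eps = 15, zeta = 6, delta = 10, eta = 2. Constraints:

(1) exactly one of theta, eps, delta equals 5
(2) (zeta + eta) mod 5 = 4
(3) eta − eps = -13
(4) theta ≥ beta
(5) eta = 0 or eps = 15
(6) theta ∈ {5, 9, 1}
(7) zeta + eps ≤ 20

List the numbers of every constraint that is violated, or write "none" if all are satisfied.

(1) theta=6, eps=15, delta=10; 0 of them equal 5, not exactly one — violated.
(2) zeta + eta = 8; 8 mod 5 = 3, not 4 — violated.
(3) eta − eps = 2 − 15 = -13 — OK.
(4) theta = 6, beta = 4; 6 ≥ 4 — OK.
(5) eta = 2 ≠ 0, but eps = 15 = 15 (second disjunct) — OK.
(6) theta = 6 is not in {5, 9, 1} — violated.
(7) zeta + eps = 6 + 15 = 21; 21 > 20, bound 20 not met — violated.

The assignment fails constraints 1, 2, 6, and 7.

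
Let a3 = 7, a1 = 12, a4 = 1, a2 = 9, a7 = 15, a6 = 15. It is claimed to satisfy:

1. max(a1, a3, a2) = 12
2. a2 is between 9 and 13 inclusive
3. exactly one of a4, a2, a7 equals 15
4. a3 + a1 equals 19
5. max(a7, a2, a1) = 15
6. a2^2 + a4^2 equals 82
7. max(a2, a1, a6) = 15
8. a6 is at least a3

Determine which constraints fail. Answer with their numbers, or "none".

1. max(12, 7, 9) = 12  OK
2. a2 = 9 lies in [9, 13]  OK
3. a4=1, a2=9, a7=15; 1 of them equals 15  OK
4. a3 + a1 = 7 + 12 = 19  OK
5. max(15, 9, 12) = 15  OK
6. a2^2 + a4^2 = 9^2 + 1^2 = 81 + 1 = 82  OK
7. max(9, 12, 15) = 15  OK
8. a6 = 15, a3 = 7; 15 ≥ 7  OK

Yes — all constraints hold.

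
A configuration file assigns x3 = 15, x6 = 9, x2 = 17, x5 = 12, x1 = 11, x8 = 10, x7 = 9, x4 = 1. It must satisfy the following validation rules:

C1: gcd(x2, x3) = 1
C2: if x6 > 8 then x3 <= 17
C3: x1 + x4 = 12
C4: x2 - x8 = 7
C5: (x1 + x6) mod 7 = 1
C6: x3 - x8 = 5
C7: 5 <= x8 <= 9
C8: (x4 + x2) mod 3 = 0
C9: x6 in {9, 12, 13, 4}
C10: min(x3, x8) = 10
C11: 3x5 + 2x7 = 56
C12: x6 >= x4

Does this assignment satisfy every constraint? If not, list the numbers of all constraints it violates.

C1: gcd(17, 15) = 1  true
C2: x6 = 9 > 8, so we need x3 ≤ 17; x3 = 15 ≤ 17  true
C3: x1 + x4 = 11 + 1 = 12  true
C4: x2 - x8 = 17 - 10 = 7  true
C5: x1 + x6 = 20; 20 mod 7 = 6, not 1  false
C6: x3 - x8 = 15 - 10 = 5  true
C7: x8 = 10 is outside [5, 9]  false
C8: x4 + x2 = 18; 18 mod 3 = 0  true
C9: x6 = 9 is in {9, 12, 13, 4}  true
C10: min(15, 10) = 10  true
C11: 3x5 + 2x7 = 3(12) + 2(9) = 54, not 56  false
C12: x6 = 9, x4 = 1; 9 ≥ 1  true

Constraints 5, 7, and 11 do not hold.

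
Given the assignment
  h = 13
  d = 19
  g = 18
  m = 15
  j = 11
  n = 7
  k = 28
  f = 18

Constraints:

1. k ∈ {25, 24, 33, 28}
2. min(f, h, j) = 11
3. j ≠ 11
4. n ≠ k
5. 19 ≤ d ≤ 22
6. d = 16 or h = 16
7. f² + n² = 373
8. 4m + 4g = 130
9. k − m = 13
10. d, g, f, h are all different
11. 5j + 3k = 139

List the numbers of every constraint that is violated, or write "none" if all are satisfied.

No — constraints 3, 6, 8, and 10 are not satisfied.

1. k = 28 is in {25, 24, 33, 28} — OK.
2. min(18, 13, 11) = 11 — OK.
3. j = 11, but 11 is required to differ — violated.
4. n = 7, k = 28; distinct — OK.
5. d = 19 lies in [19, 22] — OK.
6. d = 19 ≠ 16 and h = 13 ≠ 16; both disjuncts false — violated.
7. f² + n² = 18² + 7² = 324 + 49 = 373 — OK.
8. 4m + 4g = 4(15) + 4(18) = 132, not 130 — violated.
9. k − m = 28 − 15 = 13 — OK.
10. g = f = 18, not all different — violated.
11. 5j + 3k = 5(11) + 3(28) = 139 — OK.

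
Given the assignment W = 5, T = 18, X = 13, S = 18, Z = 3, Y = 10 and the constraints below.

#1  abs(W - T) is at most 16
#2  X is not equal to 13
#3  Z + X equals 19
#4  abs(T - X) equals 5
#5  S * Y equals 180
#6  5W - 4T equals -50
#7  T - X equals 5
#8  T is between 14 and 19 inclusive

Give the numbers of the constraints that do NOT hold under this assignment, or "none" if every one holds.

#1 abs(5 - 18) = 13; 13 ≤ 16 — OK.
#2 X = 13, but 13 is required to differ — violated.
#3 Z + X = 3 + 13 = 16, not 19 — violated.
#4 abs(18 - 13) = 5 — OK.
#5 S * Y = 18 * 10 = 180 — OK.
#6 5W - 4T = 5(5) - 4(18) = -47, not -50 — violated.
#7 T - X = 18 - 13 = 5 — OK.
#8 T = 18 lies in [14, 19] — OK.

No — constraints 2, 3, and 6 are not satisfied.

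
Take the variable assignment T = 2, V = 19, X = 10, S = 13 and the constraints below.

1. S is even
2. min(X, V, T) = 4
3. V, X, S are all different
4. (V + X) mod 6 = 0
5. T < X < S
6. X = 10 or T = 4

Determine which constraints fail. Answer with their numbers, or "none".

No — constraints 1, 2, and 4 are not satisfied.

1. S = 13 is odd  false
2. min(10, 19, 2) = 2, not 4  false
3. values 19, 10, 13 are pairwise distinct  true
4. V + X = 29; 29 mod 6 = 5, not 0  false
5. values 2 < 10 < 13  true
6. X = 10 = 10 (first disjunct)  true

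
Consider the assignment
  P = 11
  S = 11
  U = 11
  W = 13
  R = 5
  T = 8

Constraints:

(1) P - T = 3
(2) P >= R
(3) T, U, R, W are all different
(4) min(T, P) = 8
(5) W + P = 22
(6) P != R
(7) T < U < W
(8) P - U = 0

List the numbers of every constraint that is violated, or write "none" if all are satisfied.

(1) P - T = 11 - 8 = 3 — OK.
(2) P = 11, R = 5; 11 ≥ 5 — OK.
(3) values 8, 11, 5, 13 are pairwise distinct — OK.
(4) min(8, 11) = 8 — OK.
(5) W + P = 13 + 11 = 24, not 22 — violated.
(6) P = 11, R = 5; distinct — OK.
(7) values 8 < 11 < 13 — OK.
(8) P - U = 11 - 11 = 0 — OK.

Constraint 5 does not hold.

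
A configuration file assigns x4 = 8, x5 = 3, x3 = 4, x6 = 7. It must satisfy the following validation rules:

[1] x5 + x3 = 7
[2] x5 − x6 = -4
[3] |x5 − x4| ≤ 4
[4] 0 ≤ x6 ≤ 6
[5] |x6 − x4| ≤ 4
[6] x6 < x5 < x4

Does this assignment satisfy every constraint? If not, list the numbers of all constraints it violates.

Violated: 3, 4, and 6.

[1] x5 + x3 = 3 + 4 = 7  OK
[2] x5 − x6 = 3 − 7 = -4  OK
[3] |3 − 8| = 5; 5 > 4, exceeds bound 4  FAIL
[4] x6 = 7 is outside [0, 6]  FAIL
[5] |7 − 8| = 1; 1 ≤ 4  OK
[6] values 7, 3, 8; x6 = 7 is not < x5 = 3  FAIL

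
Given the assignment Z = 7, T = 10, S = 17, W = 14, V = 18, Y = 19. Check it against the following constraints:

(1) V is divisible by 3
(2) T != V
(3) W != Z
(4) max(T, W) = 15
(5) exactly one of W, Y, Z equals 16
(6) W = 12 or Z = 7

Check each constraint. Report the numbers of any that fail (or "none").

No — constraints 4 and 5 are not satisfied.

(1) 18 / 3 = 6, so 3 divides 18 — satisfied.
(2) T = 10, V = 18; distinct — satisfied.
(3) W = 14, Z = 7; distinct — satisfied.
(4) max(10, 14) = 14, not 15 — violated.
(5) W=14, Y=19, Z=7; 0 of them equal 16, not exactly one — violated.
(6) W = 14 ≠ 12, but Z = 7 = 7 (second disjunct) — satisfied.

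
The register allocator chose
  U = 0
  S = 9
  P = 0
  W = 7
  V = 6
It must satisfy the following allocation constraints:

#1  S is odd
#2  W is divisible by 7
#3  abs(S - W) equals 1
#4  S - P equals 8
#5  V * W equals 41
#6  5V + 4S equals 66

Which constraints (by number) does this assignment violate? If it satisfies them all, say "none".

#1 S = 9 is odd  ✔
#2 7 / 7 = 1, so 7 divides 7  ✔
#3 abs(9 - 7) = 2, not 1  ✘
#4 S - P = 9 - 0 = 9, not 8  ✘
#5 V * W = 6 * 7 = 42, not 41  ✘
#6 5V + 4S = 5(6) + 4(9) = 66  ✔

Constraints 3, 4, and 5 do not hold.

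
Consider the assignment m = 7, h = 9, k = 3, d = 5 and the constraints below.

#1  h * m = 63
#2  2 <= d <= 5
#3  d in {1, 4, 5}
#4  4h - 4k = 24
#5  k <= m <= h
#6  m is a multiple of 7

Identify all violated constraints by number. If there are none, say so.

#1 h * m = 9 * 7 = 63  true
#2 d = 5 lies in [2, 5]  true
#3 d = 5 is in {1, 4, 5}  true
#4 4h - 4k = 4(9) - 4(3) = 24  true
#5 values 3 <= 7 <= 9  true
#6 7 / 7 = 1, so 7 divides 7  true

Yes — all constraints hold.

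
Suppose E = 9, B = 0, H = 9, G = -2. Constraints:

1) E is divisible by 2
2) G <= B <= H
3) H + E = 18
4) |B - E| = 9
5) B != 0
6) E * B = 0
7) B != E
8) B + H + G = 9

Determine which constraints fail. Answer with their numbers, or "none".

No — constraints 1, 5, and 8 are not satisfied.

1) 9 = 2*4 + 1, so 2 does not divide 9  false
2) values -2 <= 0 <= 9  true
3) H + E = 9 + 9 = 18  true
4) |0 - 9| = 9  true
5) B = 0, but 0 is required to differ  false
6) E * B = 9 * 0 = 0  true
7) B = 0, E = 9; distinct  true
8) B + H + G = 0 + 9 + (-2) = 7, not 9  false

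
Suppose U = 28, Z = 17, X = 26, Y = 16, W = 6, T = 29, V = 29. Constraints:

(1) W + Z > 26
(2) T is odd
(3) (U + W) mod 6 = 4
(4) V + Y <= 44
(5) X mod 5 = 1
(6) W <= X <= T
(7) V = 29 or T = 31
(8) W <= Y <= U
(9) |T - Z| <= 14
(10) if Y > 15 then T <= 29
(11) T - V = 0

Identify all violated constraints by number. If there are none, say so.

The assignment fails constraints 1, 4.

(1) W + Z = 6 + 17 = 23; 23 ≤ 26, bound 26 not met — violated.
(2) T = 29 is odd — satisfied.
(3) U + W = 34; 34 mod 6 = 4 — satisfied.
(4) V + Y = 29 + 16 = 45; 45 > 44, bound 44 not met — violated.
(5) 26 mod 5 = 1 — satisfied.
(6) values 6 <= 26 <= 29 — satisfied.
(7) V = 29 = 29 (first disjunct) — satisfied.
(8) values 6 <= 16 <= 28 — satisfied.
(9) |29 - 17| = 12; 12 ≤ 14 — satisfied.
(10) Y = 16 > 15, so we need T ≤ 29; T = 29 ≤ 29 — satisfied.
(11) T - V = 29 - 29 = 0 — satisfied.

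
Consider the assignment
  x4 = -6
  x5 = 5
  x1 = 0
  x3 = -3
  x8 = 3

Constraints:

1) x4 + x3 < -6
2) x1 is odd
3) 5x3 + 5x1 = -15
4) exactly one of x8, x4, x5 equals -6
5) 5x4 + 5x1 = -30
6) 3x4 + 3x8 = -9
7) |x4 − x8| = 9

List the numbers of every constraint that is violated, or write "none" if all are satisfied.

No — constraint 2 is not satisfied.

1) x4 + x3 = -6 + (-3) = -9; -9 < -6 — holds.
2) x1 = 0 is even — fails.
3) 5x3 + 5x1 = 5(-3) + 5(0) = -15 — holds.
4) x8=3, x4=-6, x5=5; 1 of them equals -6 — holds.
5) 5x4 + 5x1 = 5(-6) + 5(0) = -30 — holds.
6) 3x4 + 3x8 = 3(-6) + 3(3) = -9 — holds.
7) |-6 − 3| = 9 — holds.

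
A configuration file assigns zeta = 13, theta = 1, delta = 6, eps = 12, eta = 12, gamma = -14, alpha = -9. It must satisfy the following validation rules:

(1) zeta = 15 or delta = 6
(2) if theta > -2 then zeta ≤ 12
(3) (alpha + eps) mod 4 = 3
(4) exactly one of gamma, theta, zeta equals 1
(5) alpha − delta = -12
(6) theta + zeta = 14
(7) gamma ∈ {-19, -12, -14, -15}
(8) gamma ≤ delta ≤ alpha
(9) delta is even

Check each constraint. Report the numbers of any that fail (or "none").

The assignment fails constraints 2, 5, 8.

(1) zeta = 13 ≠ 15, but delta = 6 = 6 (second disjunct)  ✓
(2) theta = 1 > -2, so we need zeta ≤ 12; but zeta = 13 > 12  ✗
(3) alpha + eps = 3; 3 mod 4 = 3  ✓
(4) gamma=-14, theta=1, zeta=13; 1 of them equals 1  ✓
(5) alpha − delta = -9 − 6 = -15, not -12  ✗
(6) theta + zeta = 1 + 13 = 14  ✓
(7) gamma = -14 is in {-19, -12, -14, -15}  ✓
(8) values -14, 6, -9; delta = 6 is not ≤ alpha = -9  ✗
(9) delta = 6 is even  ✓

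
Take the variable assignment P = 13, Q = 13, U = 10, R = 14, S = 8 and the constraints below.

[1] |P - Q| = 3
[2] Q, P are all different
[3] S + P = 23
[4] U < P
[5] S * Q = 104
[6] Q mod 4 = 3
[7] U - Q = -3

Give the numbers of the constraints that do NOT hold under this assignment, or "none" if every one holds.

[1] |13 - 13| = 0, not 3  ✘
[2] Q = P = 13, not all different  ✘
[3] S + P = 8 + 13 = 21, not 23  ✘
[4] U = 10, P = 13; 10 < 13  ✔
[5] S * Q = 8 * 13 = 104  ✔
[6] 13 mod 4 = 1, not 3  ✘
[7] U - Q = 10 - 13 = -3  ✔

No — constraints 1, 2, 3, and 6 are not satisfied.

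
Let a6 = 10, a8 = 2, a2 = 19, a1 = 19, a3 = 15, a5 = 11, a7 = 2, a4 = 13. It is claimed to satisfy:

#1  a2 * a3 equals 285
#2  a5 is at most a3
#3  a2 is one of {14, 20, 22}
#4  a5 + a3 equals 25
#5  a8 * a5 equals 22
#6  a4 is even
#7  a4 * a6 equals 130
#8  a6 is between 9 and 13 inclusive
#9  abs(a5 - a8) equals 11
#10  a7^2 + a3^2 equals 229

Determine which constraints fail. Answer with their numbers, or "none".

No — constraints 3, 4, 6, and 9 are not satisfied.

#1 a2 * a3 = 19 * 15 = 285 — satisfied.
#2 a5 = 11, a3 = 15; 11 ≤ 15 — satisfied.
#3 a2 = 19 is not in {14, 20, 22} — violated.
#4 a5 + a3 = 11 + 15 = 26, not 25 — violated.
#5 a8 * a5 = 2 * 11 = 22 — satisfied.
#6 a4 = 13 is odd — violated.
#7 a4 * a6 = 13 * 10 = 130 — satisfied.
#8 a6 = 10 lies in [9, 13] — satisfied.
#9 abs(11 - 2) = 9, not 11 — violated.
#10 a7^2 + a3^2 = 2^2 + 15^2 = 4 + 225 = 229 — satisfied.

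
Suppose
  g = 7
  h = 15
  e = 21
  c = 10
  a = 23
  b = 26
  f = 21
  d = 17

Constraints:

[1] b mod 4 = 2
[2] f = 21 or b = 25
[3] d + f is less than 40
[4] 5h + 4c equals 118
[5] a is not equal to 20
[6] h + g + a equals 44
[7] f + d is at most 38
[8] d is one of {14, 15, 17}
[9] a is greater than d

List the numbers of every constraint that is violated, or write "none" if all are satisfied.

Constraints 4 and 6 are violated.

[1] 26 mod 4 = 2 — OK.
[2] f = 21 = 21 (first disjunct) — OK.
[3] d + f = 17 + 21 = 38; 38 < 40 — OK.
[4] 5h + 4c = 5(15) + 4(10) = 115, not 118 — violated.
[5] a = 23, and 23 ≠ 20 — OK.
[6] h + g + a = 15 + 7 + 23 = 45, not 44 — violated.
[7] f + d = 21 + 17 = 38; 38 ≤ 38 — OK.
[8] d = 17 is in {14, 15, 17} — OK.
[9] a = 23, d = 17; 23 > 17 — OK.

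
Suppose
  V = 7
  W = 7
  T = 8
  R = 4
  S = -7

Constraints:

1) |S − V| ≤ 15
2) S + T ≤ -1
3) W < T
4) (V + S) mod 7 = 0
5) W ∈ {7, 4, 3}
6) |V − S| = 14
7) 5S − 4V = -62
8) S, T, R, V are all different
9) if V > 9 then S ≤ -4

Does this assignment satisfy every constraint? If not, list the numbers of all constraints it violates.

1) |-7 − 7| = 14; 14 ≤ 15  holds
2) S + T = -7 + 8 = 1; 1 > -1, bound -1 not met  fails
3) W = 7, T = 8; 7 < 8  holds
4) V + S = 0; 0 mod 7 = 0  holds
5) W = 7 is in {7, 4, 3}  holds
6) |7 − (-7)| = 14  holds
7) 5S − 4V = 5(-7) − 4(7) = -63, not -62  fails
8) values -7, 8, 4, 7 are pairwise distinct  holds
9) V = 7, not > 9; antecedent false, conditional vacuously true  holds

No — constraints 2 and 7 are not satisfied.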